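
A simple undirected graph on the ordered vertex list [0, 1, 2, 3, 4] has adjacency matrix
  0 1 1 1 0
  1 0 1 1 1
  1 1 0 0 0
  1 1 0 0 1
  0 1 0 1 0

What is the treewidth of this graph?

A width-2 tree decomposition is:
Bags: B1 = {0, 1, 3}  B2 = {1, 3, 4}  B3 = {0, 1, 2}
Tree: B1–B2, B1–B3
Each bag holds 3 vertices, so the decomposition has width 2, which upper-bounds the treewidth. For the lower bound, the 3 vertices {0, 1, 2} are pairwise adjacent, and any tree decomposition puts a clique entirely inside one bag — forcing width ≥ 2. Therefore the treewidth is 2.

2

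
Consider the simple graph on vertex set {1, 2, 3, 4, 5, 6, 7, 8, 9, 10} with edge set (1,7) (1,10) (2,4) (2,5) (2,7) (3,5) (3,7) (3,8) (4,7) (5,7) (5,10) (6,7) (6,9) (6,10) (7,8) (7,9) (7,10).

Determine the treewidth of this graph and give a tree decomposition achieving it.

Every bag has size at most 3, so the width is 3 − 1 = 2 and tw(G) ≤ 2. On the other hand G contains the 3-clique {1, 7, 10}. A clique must lie in a single bag of any decomposition, so no decomposition can have width below 2. Therefore the treewidth is 2.

Treewidth 2.
Bags: B1 = {3, 5, 7}  B2 = {5, 7, 10}  B3 = {6, 7, 10}  B4 = {2, 5, 7}  B5 = {2, 4, 7}  B6 = {3, 7, 8}  B7 = {6, 7, 9}  B8 = {1, 7, 10}
Tree: B1–B2, B2–B3, B2–B4, B4–B5, B1–B6, B3–B7, B3–B8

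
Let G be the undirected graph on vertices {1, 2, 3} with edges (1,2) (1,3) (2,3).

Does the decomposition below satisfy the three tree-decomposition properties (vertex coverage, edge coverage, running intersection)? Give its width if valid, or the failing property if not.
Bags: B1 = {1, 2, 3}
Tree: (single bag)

Yes; width 2.

Every vertex of G appears in some bag (union = {1, 2, 3}); every edge is covered by a bag; and for each vertex v the set of bags containing v is connected in the bag tree. The decomposition is therefore valid. The largest bag has 3 vertices, so the width is 2.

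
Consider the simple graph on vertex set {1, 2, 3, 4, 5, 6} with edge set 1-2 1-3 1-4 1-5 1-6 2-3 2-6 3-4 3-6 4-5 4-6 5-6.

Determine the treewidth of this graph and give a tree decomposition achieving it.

Treewidth 3.
One such decomposition:
Bags: B1 = {1, 4, 5, 6}  B2 = {1, 3, 4, 6}  B3 = {1, 2, 3, 6}
Tree: B1–B2, B2–B3

Each bag holds 4 vertices, so the decomposition has width 3, which upper-bounds the treewidth. Conversely, {1, 2, 3, 6} is a clique of size 4, and the vertices of any clique must share a bag in every tree decomposition; so some bag has ≥ 4 vertices and tw(G) ≥ 3. Therefore the treewidth is 3.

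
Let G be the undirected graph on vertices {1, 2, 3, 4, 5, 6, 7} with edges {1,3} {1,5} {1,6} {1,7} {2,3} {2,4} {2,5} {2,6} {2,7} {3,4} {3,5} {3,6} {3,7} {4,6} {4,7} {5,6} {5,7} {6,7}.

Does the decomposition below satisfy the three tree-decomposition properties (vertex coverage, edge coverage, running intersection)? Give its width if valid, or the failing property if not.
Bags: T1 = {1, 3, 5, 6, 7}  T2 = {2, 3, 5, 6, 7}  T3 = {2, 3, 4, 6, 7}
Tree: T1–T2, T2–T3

Yes; width 4.

Vertex coverage: the bags together contain {1, 2, 3, 4, 5, 6, 7}, the full vertex set. Edge coverage: each edge of G has both endpoints in at least one bag. Running intersection: for every vertex, the bags containing it form a connected subtree. All three properties hold, so this is a valid tree decomposition of width max|bag| − 1 = 4, and hence tw(G) ≤ 4.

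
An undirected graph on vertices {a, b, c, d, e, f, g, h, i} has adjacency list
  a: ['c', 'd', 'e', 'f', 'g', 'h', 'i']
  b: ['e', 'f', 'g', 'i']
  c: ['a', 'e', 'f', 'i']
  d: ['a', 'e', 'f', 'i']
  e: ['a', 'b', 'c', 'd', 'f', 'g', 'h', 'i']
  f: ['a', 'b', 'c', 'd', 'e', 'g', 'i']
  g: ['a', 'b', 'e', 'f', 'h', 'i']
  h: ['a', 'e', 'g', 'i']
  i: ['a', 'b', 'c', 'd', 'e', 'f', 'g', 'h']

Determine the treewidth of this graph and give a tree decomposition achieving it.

Treewidth 4.
One optimal decomposition is:
Bags: B1 = {a, e, f, g, i}  B2 = {a, e, g, h, i}  B3 = {a, c, e, f, i}  B4 = {b, e, f, g, i}  B5 = {a, d, e, f, i}
Tree: B1–B2, B1–B3, B1–B4, B3–B5

The largest bag has 5 vertices, giving width 4; this decomposition certifies tw(G) ≤ 4. Conversely, {a, e, g, h, i} is a clique of size 5, and the vertices of any clique must share a bag in every tree decomposition; so some bag has ≥ 5 vertices and tw(G) ≥ 4. Hence tw(G) = 4 exactly.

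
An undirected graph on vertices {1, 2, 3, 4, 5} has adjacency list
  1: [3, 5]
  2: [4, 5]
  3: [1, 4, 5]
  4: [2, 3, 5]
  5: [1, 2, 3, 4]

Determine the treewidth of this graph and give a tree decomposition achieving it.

Each bag holds 3 vertices, so the decomposition has width 2, which upper-bounds the treewidth. For the lower bound, the 3 vertices {2, 4, 5} are pairwise adjacent, and any tree decomposition puts a clique entirely inside one bag — forcing width ≥ 2. Therefore the treewidth is 2.

Treewidth 2.
One optimal decomposition is:
Bags: B1 = {3, 4, 5}  B2 = {1, 3, 5}  B3 = {2, 4, 5}
Tree: B1–B2, B1–B3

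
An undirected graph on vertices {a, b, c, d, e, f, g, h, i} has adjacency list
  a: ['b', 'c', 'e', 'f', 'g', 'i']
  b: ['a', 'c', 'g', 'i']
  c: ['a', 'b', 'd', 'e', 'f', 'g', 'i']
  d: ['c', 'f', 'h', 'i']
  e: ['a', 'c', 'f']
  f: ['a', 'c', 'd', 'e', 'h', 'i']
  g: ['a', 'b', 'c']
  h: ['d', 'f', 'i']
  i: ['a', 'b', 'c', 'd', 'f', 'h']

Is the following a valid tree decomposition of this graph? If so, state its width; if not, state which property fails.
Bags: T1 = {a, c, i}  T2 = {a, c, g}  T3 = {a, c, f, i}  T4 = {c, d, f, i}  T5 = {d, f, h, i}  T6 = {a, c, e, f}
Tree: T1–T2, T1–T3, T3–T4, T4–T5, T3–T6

No — vertex b appears in no bag.

A tree decomposition must satisfy three properties: every vertex lies in some bag; for every edge, both endpoints lie together in some bag; and for every vertex, the bags containing it form a connected subtree. Here vertex b appears in no bag, so the decomposition is invalid.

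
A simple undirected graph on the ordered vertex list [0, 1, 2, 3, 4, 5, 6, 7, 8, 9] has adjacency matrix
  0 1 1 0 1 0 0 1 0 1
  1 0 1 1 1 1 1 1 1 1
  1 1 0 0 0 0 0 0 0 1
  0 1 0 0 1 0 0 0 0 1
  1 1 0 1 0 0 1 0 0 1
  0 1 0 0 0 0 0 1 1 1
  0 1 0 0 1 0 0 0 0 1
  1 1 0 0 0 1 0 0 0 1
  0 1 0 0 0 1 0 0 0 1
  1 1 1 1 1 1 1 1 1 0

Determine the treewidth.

3

A width-3 tree decomposition is:
Bags: B1 = {0, 1, 4, 9}  B2 = {0, 1, 2, 9}  B3 = {0, 1, 7, 9}  B4 = {1, 4, 6, 9}  B5 = {1, 5, 7, 9}  B6 = {1, 5, 8, 9}  B7 = {1, 3, 4, 9}
Tree: B1–B2, B1–B3, B1–B4, B3–B5, B5–B6, B4–B7
The largest bag has 4 vertices, giving width 3; this decomposition certifies tw(G) ≤ 3. On the other hand G contains the 4-clique {0, 1, 2, 9}. A clique must lie in a single bag of any decomposition, so no decomposition can have width below 3. Combining the bounds, tw(G) = 3.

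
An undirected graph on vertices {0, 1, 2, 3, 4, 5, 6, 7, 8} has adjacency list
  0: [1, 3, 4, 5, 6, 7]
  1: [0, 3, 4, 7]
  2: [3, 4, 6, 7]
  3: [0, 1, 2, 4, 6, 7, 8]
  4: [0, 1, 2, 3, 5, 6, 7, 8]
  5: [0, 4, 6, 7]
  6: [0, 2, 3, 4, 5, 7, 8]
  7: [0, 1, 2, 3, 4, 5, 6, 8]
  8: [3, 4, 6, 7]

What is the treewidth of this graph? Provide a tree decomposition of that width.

Treewidth 4.
One optimal decomposition is:
Bags: B1 = {0, 3, 4, 6, 7}  B2 = {0, 4, 5, 6, 7}  B3 = {2, 3, 4, 6, 7}  B4 = {3, 4, 6, 7, 8}  B5 = {0, 1, 3, 4, 7}
Tree: B1–B2, B1–B3, B1–B4, B1–B5

Every bag has size at most 5, so the width is 5 − 1 = 4 and tw(G) ≤ 4. Conversely, {0, 1, 3, 4, 7} is a clique of size 5, and the vertices of any clique must share a bag in every tree decomposition; so some bag has ≥ 5 vertices and tw(G) ≥ 4. Therefore the treewidth is 4.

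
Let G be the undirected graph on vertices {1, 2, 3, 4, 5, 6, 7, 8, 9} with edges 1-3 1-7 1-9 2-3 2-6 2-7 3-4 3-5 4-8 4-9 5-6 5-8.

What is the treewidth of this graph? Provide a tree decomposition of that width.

Treewidth 3.
One such decomposition:
Bags: B1 = {2, 5, 6, 8}  B2 = {2, 3, 5, 8}  B3 = {2, 3, 4, 8}  B4 = {2, 3, 4, 7}  B5 = {1, 3, 4, 7}  B6 = {1, 4, 7, 9}
Tree: B1–B2, B2–B3, B3–B4, B4–B5, B5–B6

Each bag holds 4 vertices, so the decomposition has width 3, which upper-bounds the treewidth. For the lower bound: the 4 vertex sets {5,6,8}, {2}, {3}, {1,4,7,9} are disjoint, each induces a connected subgraph, and every pair is joined by at least one edge of G. Contracting each set to a single vertex therefore yields K_{4} as a minor, and since treewidth is minor-monotone, tw(G) ≥ tw(K_{4}) = 3. The upper and lower bounds meet at 3, so that is the treewidth.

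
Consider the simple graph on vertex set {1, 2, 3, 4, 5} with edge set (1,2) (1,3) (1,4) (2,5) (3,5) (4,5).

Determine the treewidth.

2

A width-2 tree decomposition is:
Bags: B1 = {1, 4, 5}  B2 = {1, 2, 5}  B3 = {1, 3, 5}
Tree: B1–B2, B2–B3
Every bag has size at most 3, so the width is 3 − 1 = 2 and tw(G) ≤ 2. The edges 4–1–2–5–4 form a cycle, so G is not a tree and its treewidth is at least 2. Hence tw(G) = 2 exactly.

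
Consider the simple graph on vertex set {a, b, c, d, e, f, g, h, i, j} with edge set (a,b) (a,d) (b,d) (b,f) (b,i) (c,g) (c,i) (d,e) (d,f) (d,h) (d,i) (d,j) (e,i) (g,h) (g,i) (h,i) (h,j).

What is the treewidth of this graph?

2

A width-2 tree decomposition is:
Bags: B1 = {d, h, i}  B2 = {g, h, i}  B3 = {b, d, i}  B4 = {c, g, i}  B5 = {d, h, j}  B6 = {d, e, i}  B7 = {b, d, f}  B8 = {a, b, d}
Tree: B1–B2, B1–B3, B2–B4, B1–B5, B1–B6, B3–B7, B3–B8
The largest bag has 3 vertices, giving width 2; this decomposition certifies tw(G) ≤ 2. For the lower bound, the 3 vertices {d, h, j} are pairwise adjacent, and any tree decomposition puts a clique entirely inside one bag — forcing width ≥ 2. The upper and lower bounds meet at 2, so that is the treewidth.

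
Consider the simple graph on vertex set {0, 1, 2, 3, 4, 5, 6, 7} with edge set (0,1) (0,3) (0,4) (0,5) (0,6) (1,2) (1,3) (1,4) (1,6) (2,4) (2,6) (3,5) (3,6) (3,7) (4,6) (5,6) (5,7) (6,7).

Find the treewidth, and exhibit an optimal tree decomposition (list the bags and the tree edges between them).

Treewidth 3.
One optimal decomposition is:
Bags: B1 = {0, 3, 5, 6}  B2 = {0, 1, 3, 6}  B3 = {0, 1, 4, 6}  B4 = {3, 5, 6, 7}  B5 = {1, 2, 4, 6}
Tree: B1–B2, B2–B3, B1–B4, B3–B5

Each bag holds 4 vertices, so the decomposition has width 3, which upper-bounds the treewidth. For the lower bound, the 4 vertices {0, 1, 3, 6} are pairwise adjacent, and any tree decomposition puts a clique entirely inside one bag — forcing width ≥ 3. Combining the bounds, tw(G) = 3.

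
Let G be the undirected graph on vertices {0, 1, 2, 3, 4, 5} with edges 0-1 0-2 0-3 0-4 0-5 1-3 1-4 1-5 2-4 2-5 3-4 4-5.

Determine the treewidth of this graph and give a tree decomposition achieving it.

Treewidth 3.
Bags: B1 = {0, 2, 4, 5}  B2 = {0, 1, 4, 5}  B3 = {0, 1, 3, 4}
Tree: B1–B2, B2–B3

Each bag holds 4 vertices, so the decomposition has width 3, which upper-bounds the treewidth. Conversely, {0, 1, 3, 4} is a clique of size 4, and the vertices of any clique must share a bag in every tree decomposition; so some bag has ≥ 4 vertices and tw(G) ≥ 3. Combining the bounds, tw(G) = 3.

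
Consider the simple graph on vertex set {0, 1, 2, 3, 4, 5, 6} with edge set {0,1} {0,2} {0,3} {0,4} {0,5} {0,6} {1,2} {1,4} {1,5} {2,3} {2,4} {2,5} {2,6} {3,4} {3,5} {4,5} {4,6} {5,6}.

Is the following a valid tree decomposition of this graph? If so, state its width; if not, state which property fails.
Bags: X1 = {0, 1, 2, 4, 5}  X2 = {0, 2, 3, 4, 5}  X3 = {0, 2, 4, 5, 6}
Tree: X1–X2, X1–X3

Vertex coverage: the bags together contain {0, 1, 2, 3, 4, 5, 6}, the full vertex set. Edge coverage: each edge of G has both endpoints in at least one bag. Running intersection: for every vertex, the bags containing it form a connected subtree. All three properties hold, so this is a valid tree decomposition of width max|bag| − 1 = 4, and hence tw(G) ≤ 4.

Yes; width 4.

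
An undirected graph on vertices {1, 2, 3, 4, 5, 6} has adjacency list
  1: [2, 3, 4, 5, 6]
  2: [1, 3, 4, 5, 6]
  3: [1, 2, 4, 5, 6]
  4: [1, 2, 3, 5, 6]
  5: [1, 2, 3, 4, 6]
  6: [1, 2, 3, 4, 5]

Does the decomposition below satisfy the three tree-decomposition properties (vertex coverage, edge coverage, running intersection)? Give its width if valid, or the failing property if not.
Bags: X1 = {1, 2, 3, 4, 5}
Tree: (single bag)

A tree decomposition must satisfy three properties: every vertex lies in some bag; for every edge, both endpoints lie together in some bag; and for every vertex, the bags containing it form a connected subtree. Here vertex 6 appears in no bag, so the decomposition is invalid.

No — vertex 6 appears in no bag.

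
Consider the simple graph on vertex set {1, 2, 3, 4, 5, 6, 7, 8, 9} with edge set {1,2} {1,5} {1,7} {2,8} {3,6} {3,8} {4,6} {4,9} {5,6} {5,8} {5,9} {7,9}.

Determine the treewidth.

3

A width-3 tree decomposition is:
Bags: B1 = {2, 3, 6, 8}  B2 = {2, 5, 6, 8}  B3 = {1, 2, 5, 6}  B4 = {1, 4, 5, 6}  B5 = {1, 4, 5, 9}  B6 = {1, 4, 7, 9}
Tree: B1–B2, B2–B3, B3–B4, B4–B5, B5–B6
Every bag has size at most 4, so the width is 4 − 1 = 3 and tw(G) ≤ 3. For the lower bound: the 4 vertex sets {2,3,8}, {6}, {5}, {1,4,7,9} are disjoint, each induces a connected subgraph, and every pair is joined by at least one edge of G. Contracting each set to a single vertex therefore yields K_{4} as a minor, and since treewidth is minor-monotone, tw(G) ≥ tw(K_{4}) = 3. The upper and lower bounds meet at 3, so that is the treewidth.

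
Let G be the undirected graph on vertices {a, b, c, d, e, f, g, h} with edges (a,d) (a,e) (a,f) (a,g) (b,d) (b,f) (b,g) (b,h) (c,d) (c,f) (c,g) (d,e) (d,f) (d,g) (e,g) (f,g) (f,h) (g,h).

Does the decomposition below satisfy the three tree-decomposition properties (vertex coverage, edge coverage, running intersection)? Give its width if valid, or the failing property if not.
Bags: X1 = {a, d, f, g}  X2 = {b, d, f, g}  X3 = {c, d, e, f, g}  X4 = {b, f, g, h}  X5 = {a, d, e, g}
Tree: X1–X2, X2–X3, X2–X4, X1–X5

No — bags containing vertex e are not connected in the tree.

A tree decomposition must satisfy three properties: every vertex lies in some bag; for every edge, both endpoints lie together in some bag; and for every vertex, the bags containing it form a connected subtree. Here bags containing vertex e are not connected in the tree, so the decomposition is invalid.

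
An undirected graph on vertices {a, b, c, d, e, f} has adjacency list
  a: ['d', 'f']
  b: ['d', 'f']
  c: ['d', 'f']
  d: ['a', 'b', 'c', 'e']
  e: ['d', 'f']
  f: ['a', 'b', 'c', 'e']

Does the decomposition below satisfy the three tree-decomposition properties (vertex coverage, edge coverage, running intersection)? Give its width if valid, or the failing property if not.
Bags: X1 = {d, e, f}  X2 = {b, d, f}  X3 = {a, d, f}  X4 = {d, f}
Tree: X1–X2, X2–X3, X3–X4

No — vertex c appears in no bag.

A tree decomposition must satisfy three properties: every vertex lies in some bag; for every edge, both endpoints lie together in some bag; and for every vertex, the bags containing it form a connected subtree. Here vertex c appears in no bag, so the decomposition is invalid.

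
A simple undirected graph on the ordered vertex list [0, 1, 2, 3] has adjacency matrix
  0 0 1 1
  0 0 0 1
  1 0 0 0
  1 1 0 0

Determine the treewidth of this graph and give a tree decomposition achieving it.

The largest bag has 2 vertices, giving width 1; this decomposition certifies tw(G) ≤ 1. Any graph with an edge has treewidth ≥ 1, and G has the edge 2–0. Hence tw(G) = 1 exactly.

Treewidth 1.
Bags: B1 = {0, 2}  B2 = {0, 3}  B3 = {1, 3}
Tree: B1–B2, B2–B3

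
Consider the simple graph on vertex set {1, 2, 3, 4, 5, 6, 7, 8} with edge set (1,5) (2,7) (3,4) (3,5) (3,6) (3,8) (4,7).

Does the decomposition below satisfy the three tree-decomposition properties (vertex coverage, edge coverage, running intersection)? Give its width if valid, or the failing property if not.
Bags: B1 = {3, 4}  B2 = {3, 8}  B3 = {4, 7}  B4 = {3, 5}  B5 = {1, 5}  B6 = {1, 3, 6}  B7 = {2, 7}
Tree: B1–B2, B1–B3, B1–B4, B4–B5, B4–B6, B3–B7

No — bags containing vertex 1 are not connected in the tree.

A tree decomposition must satisfy three properties: every vertex lies in some bag; for every edge, both endpoints lie together in some bag; and for every vertex, the bags containing it form a connected subtree. Here bags containing vertex 1 are not connected in the tree, so the decomposition is invalid.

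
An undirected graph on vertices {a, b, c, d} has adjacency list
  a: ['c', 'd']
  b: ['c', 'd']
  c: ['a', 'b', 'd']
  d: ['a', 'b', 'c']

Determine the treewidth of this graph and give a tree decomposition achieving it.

Each bag holds 3 vertices, so the decomposition has width 2, which upper-bounds the treewidth. On the other hand G contains the 3-clique {a, c, d}. A clique must lie in a single bag of any decomposition, so no decomposition can have width below 2. Hence tw(G) = 2 exactly.

Treewidth 2.
One optimal decomposition is:
Bags: B1 = {a, c, d}  B2 = {b, c, d}
Tree: B1–B2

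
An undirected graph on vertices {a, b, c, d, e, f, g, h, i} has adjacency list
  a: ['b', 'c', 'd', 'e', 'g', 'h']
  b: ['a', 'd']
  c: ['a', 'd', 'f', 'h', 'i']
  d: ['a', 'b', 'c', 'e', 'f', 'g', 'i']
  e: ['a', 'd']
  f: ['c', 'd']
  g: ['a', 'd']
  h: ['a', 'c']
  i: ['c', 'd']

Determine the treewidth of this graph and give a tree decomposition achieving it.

Every bag has size at most 3, so the width is 3 − 1 = 2 and tw(G) ≤ 2. For the lower bound, the 3 vertices {a, d, g} are pairwise adjacent, and any tree decomposition puts a clique entirely inside one bag — forcing width ≥ 2. Therefore the treewidth is 2.

Treewidth 2.
Bags: B1 = {a, c, d}  B2 = {a, d, g}  B3 = {a, d, e}  B4 = {a, c, h}  B5 = {c, d, f}  B6 = {c, d, i}  B7 = {a, b, d}
Tree: B1–B2, B2–B3, B1–B4, B1–B5, B5–B6, B3–B7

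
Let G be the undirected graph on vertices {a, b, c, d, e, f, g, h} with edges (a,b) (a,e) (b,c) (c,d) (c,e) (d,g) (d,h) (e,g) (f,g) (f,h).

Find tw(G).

A width-2 tree decomposition is:
Bags: B1 = {a, b, c}  B2 = {a, c, e}  B3 = {c, d, e}  B4 = {d, e, g}  B5 = {d, g, h}  B6 = {f, g, h}
Tree: B1–B2, B2–B3, B3–B4, B4–B5, B5–B6
The largest bag has 3 vertices, giving width 2; this decomposition certifies tw(G) ≤ 2. The edges b–a–e–c–b form a cycle, so G is not a tree and its treewidth is at least 2. Therefore the treewidth is 2.

2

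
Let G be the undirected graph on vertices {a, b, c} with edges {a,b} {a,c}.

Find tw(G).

1

A width-1 tree decomposition is:
Bags: B1 = {a, b}  B2 = {a, c}
Tree: B1–B2
Every bag has size at most 2, so the width is 2 − 1 = 1 and tw(G) ≤ 1. G has an edge, so its treewidth is at least 1. The upper and lower bounds meet at 1, so that is the treewidth.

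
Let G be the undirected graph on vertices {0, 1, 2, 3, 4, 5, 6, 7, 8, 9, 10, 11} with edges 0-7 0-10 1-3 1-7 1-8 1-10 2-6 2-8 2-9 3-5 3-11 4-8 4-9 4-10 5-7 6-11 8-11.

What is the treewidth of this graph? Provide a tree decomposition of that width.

Treewidth 3.
Bags: B1 = {0, 3, 5, 7}  B2 = {0, 1, 3, 7}  B3 = {0, 1, 3, 10}  B4 = {1, 3, 10, 11}  B5 = {1, 8, 10, 11}  B6 = {4, 8, 10, 11}  B7 = {4, 6, 8, 11}  B8 = {2, 4, 6, 8}  B9 = {2, 4, 6, 9}
Tree: B1–B2, B2–B3, B3–B4, B4–B5, B5–B6, B6–B7, B7–B8, B8–B9

Each bag holds 4 vertices, so the decomposition has width 3, which upper-bounds the treewidth. For the lower bound: the 4 vertex sets {0,5,7}, {3}, {1}, {4,8,10,11} are disjoint, each induces a connected subgraph, and every pair is joined by at least one edge of G. Contracting each set to a single vertex therefore yields K_{4} as a minor, and since treewidth is minor-monotone, tw(G) ≥ tw(K_{4}) = 3. Combining the bounds, tw(G) = 3.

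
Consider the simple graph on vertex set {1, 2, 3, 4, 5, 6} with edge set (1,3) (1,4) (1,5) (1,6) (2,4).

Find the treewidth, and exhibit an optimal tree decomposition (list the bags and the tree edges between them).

Treewidth 1.
Bags: B1 = {2, 4}  B2 = {1, 4}  B3 = {1, 3}  B4 = {1, 6}  B5 = {1, 5}
Tree: B1–B2, B2–B3, B3–B4, B4–B5

The largest bag has 2 vertices, giving width 1; this decomposition certifies tw(G) ≤ 1. Any graph with an edge has treewidth ≥ 1, and G has the edge 4–2. Hence tw(G) = 1 exactly.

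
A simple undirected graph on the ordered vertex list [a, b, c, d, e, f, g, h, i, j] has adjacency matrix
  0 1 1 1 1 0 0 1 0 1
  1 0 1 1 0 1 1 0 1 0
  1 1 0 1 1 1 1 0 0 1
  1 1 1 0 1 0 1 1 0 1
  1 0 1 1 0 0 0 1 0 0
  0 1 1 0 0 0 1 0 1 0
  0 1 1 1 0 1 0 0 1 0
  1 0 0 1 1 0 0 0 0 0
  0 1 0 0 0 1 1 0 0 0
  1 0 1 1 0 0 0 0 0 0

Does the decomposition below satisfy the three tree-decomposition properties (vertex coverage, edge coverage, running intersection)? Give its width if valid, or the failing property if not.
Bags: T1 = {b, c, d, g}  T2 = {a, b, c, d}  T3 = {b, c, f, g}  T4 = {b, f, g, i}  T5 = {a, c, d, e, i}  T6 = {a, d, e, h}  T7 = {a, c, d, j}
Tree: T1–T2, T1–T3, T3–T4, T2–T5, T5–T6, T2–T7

No — bags containing vertex i are not connected in the tree.

A tree decomposition must satisfy three properties: every vertex lies in some bag; for every edge, both endpoints lie together in some bag; and for every vertex, the bags containing it form a connected subtree. Here bags containing vertex i are not connected in the tree, so the decomposition is invalid.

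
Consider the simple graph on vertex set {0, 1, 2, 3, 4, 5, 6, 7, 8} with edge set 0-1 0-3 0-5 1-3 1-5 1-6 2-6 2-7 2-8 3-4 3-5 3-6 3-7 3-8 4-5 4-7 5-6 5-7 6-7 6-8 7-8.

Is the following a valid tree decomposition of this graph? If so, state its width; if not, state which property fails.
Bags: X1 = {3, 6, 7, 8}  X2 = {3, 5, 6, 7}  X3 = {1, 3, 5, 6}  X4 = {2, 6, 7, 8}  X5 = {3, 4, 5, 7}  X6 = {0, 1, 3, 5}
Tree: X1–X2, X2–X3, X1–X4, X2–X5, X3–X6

Yes; width 3.

Vertex coverage: the bags together contain {0, 1, 2, 3, 4, 5, 6, 7, 8}, the full vertex set. Edge coverage: each edge of G has both endpoints in at least one bag. Running intersection: for every vertex, the bags containing it form a connected subtree. All three properties hold, so this is a valid tree decomposition of width max|bag| − 1 = 3, and hence tw(G) ≤ 3.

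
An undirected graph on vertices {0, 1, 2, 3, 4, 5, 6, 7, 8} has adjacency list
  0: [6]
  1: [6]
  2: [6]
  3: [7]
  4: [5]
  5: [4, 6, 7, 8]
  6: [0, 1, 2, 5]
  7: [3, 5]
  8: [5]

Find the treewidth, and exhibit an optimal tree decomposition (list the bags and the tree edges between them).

Treewidth 1.
One optimal decomposition is:
Bags: B1 = {2, 6}  B2 = {5, 6}  B3 = {5, 7}  B4 = {4, 5}  B5 = {5, 8}  B6 = {0, 6}  B7 = {3, 7}  B8 = {1, 6}
Tree: B1–B2, B2–B3, B3–B4, B3–B5, B2–B6, B3–B7, B2–B8

Every bag has size at most 2, so the width is 2 − 1 = 1 and tw(G) ≤ 1. Since G has at least one edge (e.g. 6–2), it is not an edgeless graph, so tw(G) ≥ 1. Combining the bounds, tw(G) = 1.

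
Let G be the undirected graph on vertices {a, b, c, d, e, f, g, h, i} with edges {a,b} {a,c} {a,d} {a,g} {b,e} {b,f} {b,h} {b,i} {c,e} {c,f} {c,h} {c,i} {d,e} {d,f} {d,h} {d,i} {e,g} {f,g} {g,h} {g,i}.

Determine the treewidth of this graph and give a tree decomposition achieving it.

Treewidth 4.
One optimal decomposition is:
Bags: B1 = {b, c, d, e, g}  B2 = {a, b, c, d, g}  B3 = {b, c, d, f, g}  B4 = {b, c, d, g, i}  B5 = {b, c, d, g, h}
Tree: B1–B2, B2–B3, B3–B4, B4–B5

Each bag holds 5 vertices, so the decomposition has width 4, which upper-bounds the treewidth. For the lower bound: the 5 vertex sets {c,e}, {a,g}, {d,f}, {b}, {i} are disjoint, each induces a connected subgraph, and every pair is joined by at least one edge of G. Contracting each set to a single vertex therefore yields K_{5} as a minor, and since treewidth is minor-monotone, tw(G) ≥ tw(K_{5}) = 4. Combining the bounds, tw(G) = 4.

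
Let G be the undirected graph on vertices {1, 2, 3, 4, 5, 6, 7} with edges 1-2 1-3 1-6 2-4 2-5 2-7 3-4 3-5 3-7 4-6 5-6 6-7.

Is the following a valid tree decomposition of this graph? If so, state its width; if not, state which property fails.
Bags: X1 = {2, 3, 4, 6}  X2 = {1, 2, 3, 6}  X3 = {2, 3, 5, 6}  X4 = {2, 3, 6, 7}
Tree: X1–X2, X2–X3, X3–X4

Vertex coverage: the bags together contain {1, 2, 3, 4, 5, 6, 7}, the full vertex set. Edge coverage: each edge of G has both endpoints in at least one bag. Running intersection: for every vertex, the bags containing it form a connected subtree. All three properties hold, so this is a valid tree decomposition of width max|bag| − 1 = 3, and hence tw(G) ≤ 3.

Yes; width 3.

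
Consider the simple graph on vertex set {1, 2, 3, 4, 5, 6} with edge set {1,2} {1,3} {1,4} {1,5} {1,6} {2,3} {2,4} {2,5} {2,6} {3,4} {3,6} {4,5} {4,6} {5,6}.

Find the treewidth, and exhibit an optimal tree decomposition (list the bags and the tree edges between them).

Treewidth 4.
One optimal decomposition is:
Bags: B1 = {1, 2, 4, 5, 6}  B2 = {1, 2, 3, 4, 6}
Tree: B1–B2

The largest bag has 5 vertices, giving width 4; this decomposition certifies tw(G) ≤ 4. For the lower bound, the 5 vertices {1, 2, 3, 4, 6} are pairwise adjacent, and any tree decomposition puts a clique entirely inside one bag — forcing width ≥ 4. Therefore the treewidth is 4.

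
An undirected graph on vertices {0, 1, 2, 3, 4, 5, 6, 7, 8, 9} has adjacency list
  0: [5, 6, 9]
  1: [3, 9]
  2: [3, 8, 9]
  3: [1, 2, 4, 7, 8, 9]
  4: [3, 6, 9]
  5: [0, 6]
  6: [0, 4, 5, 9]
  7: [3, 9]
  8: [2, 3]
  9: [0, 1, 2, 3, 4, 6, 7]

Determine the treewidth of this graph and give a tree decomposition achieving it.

Every bag has size at most 3, so the width is 3 − 1 = 2 and tw(G) ≤ 2. Conversely, {2, 3, 8} is a clique of size 3, and the vertices of any clique must share a bag in every tree decomposition; so some bag has ≥ 3 vertices and tw(G) ≥ 2. Hence tw(G) = 2 exactly.

Treewidth 2.
One such decomposition:
Bags: B1 = {3, 4, 9}  B2 = {2, 3, 9}  B3 = {4, 6, 9}  B4 = {0, 6, 9}  B5 = {1, 3, 9}  B6 = {2, 3, 8}  B7 = {3, 7, 9}  B8 = {0, 5, 6}
Tree: B1–B2, B1–B3, B3–B4, B2–B5, B2–B6, B1–B7, B4–B8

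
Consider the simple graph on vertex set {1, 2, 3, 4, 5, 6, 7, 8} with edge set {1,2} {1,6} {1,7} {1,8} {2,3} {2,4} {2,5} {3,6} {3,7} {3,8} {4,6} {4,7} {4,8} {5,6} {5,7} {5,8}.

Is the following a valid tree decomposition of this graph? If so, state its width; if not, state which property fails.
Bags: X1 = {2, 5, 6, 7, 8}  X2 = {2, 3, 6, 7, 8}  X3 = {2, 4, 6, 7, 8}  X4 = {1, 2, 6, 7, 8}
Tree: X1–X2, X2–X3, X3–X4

Every vertex of G appears in some bag (union = {1, 2, 3, 4, 5, 6, 7, 8}); every edge is covered by a bag; and for each vertex v the set of bags containing v is connected in the bag tree. The decomposition is therefore valid. The largest bag has 5 vertices, so the width is 4.

Yes; width 4.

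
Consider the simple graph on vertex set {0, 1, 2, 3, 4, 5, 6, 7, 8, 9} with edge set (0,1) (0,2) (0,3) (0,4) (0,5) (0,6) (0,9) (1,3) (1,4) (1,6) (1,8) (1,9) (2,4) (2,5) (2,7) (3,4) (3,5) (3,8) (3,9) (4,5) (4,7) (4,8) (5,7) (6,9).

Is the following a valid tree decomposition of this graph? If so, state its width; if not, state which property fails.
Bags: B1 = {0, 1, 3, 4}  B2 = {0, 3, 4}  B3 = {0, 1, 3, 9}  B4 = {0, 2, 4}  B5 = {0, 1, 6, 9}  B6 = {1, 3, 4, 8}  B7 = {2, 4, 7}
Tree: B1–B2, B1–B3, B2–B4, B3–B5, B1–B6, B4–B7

No — vertex 5 appears in no bag.

A tree decomposition must satisfy three properties: every vertex lies in some bag; for every edge, both endpoints lie together in some bag; and for every vertex, the bags containing it form a connected subtree. Here vertex 5 appears in no bag, so the decomposition is invalid.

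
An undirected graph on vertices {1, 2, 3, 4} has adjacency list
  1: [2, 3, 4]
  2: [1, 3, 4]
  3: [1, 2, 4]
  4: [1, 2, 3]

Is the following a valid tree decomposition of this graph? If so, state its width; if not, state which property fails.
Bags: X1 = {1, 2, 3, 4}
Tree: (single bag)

Every vertex of G appears in some bag (union = {1, 2, 3, 4}); every edge is covered by a bag; and for each vertex v the set of bags containing v is connected in the bag tree. The decomposition is therefore valid. The largest bag has 4 vertices, so the width is 3.

Yes; width 3.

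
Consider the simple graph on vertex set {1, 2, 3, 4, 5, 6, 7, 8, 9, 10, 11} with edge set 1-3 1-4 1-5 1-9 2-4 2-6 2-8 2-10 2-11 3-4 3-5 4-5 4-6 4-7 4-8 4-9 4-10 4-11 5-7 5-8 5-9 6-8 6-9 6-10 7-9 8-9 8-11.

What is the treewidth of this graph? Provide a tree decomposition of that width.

Every bag has size at most 4, so the width is 4 − 1 = 3 and tw(G) ≤ 3. On the other hand G contains the 4-clique {2, 4, 8, 11}. A clique must lie in a single bag of any decomposition, so no decomposition can have width below 3. The upper and lower bounds meet at 3, so that is the treewidth.

Treewidth 3.
One optimal decomposition is:
Bags: B1 = {4, 5, 8, 9}  B2 = {4, 5, 7, 9}  B3 = {4, 6, 8, 9}  B4 = {2, 4, 6, 8}  B5 = {2, 4, 8, 11}  B6 = {1, 4, 5, 9}  B7 = {1, 3, 4, 5}  B8 = {2, 4, 6, 10}
Tree: B1–B2, B1–B3, B3–B4, B4–B5, B1–B6, B6–B7, B4–B8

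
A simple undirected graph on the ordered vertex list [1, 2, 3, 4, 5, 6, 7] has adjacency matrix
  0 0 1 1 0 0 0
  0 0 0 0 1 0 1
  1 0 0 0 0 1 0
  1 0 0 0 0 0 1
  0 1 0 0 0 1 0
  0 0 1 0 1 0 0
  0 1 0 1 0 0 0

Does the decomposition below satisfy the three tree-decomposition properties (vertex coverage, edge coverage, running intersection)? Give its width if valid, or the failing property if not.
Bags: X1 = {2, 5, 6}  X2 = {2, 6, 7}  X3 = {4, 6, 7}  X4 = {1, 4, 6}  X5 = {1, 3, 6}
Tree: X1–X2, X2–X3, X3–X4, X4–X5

Yes; width 2.

Every vertex of G appears in some bag (union = {1, 2, 3, 4, 5, 6, 7}); every edge is covered by a bag; and for each vertex v the set of bags containing v is connected in the bag tree. The decomposition is therefore valid. The largest bag has 3 vertices, so the width is 2.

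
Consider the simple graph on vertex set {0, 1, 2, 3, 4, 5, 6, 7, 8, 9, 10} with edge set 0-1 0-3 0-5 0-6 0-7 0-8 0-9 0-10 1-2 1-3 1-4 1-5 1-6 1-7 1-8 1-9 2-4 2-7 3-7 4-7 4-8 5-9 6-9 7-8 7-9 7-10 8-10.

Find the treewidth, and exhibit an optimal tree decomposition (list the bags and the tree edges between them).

Every bag has size at most 4, so the width is 4 − 1 = 3 and tw(G) ≤ 3. On the other hand G contains the 4-clique {0, 1, 5, 9}. A clique must lie in a single bag of any decomposition, so no decomposition can have width below 3. Hence tw(G) = 3 exactly.

Treewidth 3.
One optimal decomposition is:
Bags: B1 = {1, 4, 7, 8}  B2 = {0, 1, 7, 8}  B3 = {0, 7, 8, 10}  B4 = {0, 1, 3, 7}  B5 = {0, 1, 7, 9}  B6 = {1, 2, 4, 7}  B7 = {0, 1, 6, 9}  B8 = {0, 1, 5, 9}
Tree: B1–B2, B2–B3, B2–B4, B4–B5, B1–B6, B5–B7, B7–B8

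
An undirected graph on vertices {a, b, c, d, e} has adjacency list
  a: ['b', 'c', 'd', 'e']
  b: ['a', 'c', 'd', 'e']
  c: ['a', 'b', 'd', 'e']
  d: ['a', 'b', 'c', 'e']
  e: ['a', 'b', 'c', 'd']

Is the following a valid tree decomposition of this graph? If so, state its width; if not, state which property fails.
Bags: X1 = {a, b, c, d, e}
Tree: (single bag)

Every vertex of G appears in some bag (union = {a, b, c, d, e}); every edge is covered by a bag; and for each vertex v the set of bags containing v is connected in the bag tree. The decomposition is therefore valid. The largest bag has 5 vertices, so the width is 4.

Yes; width 4.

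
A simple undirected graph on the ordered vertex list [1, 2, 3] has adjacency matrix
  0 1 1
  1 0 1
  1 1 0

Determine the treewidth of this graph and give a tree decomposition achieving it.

Treewidth 2.
Bags: B1 = {1, 2, 3}
Tree: (single bag)

With just one bag of size 3, the width is 3 − 1 = 2, so tw(G) ≤ 2. On the other hand G contains the 3-clique {1, 2, 3}. A clique must lie in a single bag of any decomposition, so no decomposition can have width below 2. Hence tw(G) = 2 exactly.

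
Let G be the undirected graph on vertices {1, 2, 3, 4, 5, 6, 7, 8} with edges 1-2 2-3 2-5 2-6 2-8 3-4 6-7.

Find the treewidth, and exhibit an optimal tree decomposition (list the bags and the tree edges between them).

Each bag holds 2 vertices, so the decomposition has width 1, which upper-bounds the treewidth. Since G has at least one edge (e.g. 2–3), it is not an edgeless graph, so tw(G) ≥ 1. Therefore the treewidth is 1.

Treewidth 1.
One optimal decomposition is:
Bags: B1 = {2, 3}  B2 = {3, 4}  B3 = {2, 6}  B4 = {2, 8}  B5 = {6, 7}  B6 = {1, 2}  B7 = {2, 5}
Tree: B1–B2, B1–B3, B3–B4, B3–B5, B1–B6, B3–B7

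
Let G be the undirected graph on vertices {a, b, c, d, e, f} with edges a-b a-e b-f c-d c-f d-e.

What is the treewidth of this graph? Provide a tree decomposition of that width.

Treewidth 2.
One optimal decomposition is:
Bags: B1 = {c, d, f}  B2 = {b, d, f}  B3 = {a, b, d}  B4 = {a, d, e}
Tree: B1–B2, B2–B3, B3–B4

Every bag has size at most 3, so the width is 3 − 1 = 2 and tw(G) ≤ 2. For the lower bound, G contains the cycle d–c–f–b–a–e–d, so G is not a forest; only forests have treewidth ≤ 1, hence tw(G) ≥ 2. Therefore the treewidth is 2.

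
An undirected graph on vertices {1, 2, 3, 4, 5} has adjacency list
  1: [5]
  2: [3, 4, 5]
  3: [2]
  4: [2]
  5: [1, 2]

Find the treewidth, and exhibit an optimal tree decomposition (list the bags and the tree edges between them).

Each bag holds 2 vertices, so the decomposition has width 1, which upper-bounds the treewidth. Since G has at least one edge (e.g. 5–1), it is not an edgeless graph, so tw(G) ≥ 1. The upper and lower bounds meet at 1, so that is the treewidth.

Treewidth 1.
Bags: B1 = {1, 5}  B2 = {2, 5}  B3 = {2, 3}  B4 = {2, 4}
Tree: B1–B2, B2–B3, B2–B4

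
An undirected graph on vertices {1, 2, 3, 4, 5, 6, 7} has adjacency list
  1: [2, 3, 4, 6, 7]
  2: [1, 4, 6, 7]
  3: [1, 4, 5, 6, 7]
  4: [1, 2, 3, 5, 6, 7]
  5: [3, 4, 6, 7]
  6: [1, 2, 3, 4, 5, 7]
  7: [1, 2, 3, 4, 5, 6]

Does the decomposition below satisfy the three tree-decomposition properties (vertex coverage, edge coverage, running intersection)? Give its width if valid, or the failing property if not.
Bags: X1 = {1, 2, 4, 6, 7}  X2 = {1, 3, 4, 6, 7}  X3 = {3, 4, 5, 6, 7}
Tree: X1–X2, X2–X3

Yes; width 4.

Every vertex of G appears in some bag (union = {1, 2, 3, 4, 5, 6, 7}); every edge is covered by a bag; and for each vertex v the set of bags containing v is connected in the bag tree. The decomposition is therefore valid. The largest bag has 5 vertices, so the width is 4.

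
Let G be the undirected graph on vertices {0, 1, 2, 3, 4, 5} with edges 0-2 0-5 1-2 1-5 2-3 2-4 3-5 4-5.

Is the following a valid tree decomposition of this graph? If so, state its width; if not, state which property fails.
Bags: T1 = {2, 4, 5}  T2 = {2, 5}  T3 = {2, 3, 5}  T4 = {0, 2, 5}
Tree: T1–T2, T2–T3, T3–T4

No — vertex 1 appears in no bag.

A tree decomposition must satisfy three properties: every vertex lies in some bag; for every edge, both endpoints lie together in some bag; and for every vertex, the bags containing it form a connected subtree. Here vertex 1 appears in no bag, so the decomposition is invalid.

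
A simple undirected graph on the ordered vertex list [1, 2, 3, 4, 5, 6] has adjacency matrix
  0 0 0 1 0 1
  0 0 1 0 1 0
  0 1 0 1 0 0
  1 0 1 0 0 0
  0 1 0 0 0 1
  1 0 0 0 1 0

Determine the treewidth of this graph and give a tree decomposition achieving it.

Every bag has size at most 3, so the width is 3 − 1 = 2 and tw(G) ≤ 2. For the lower bound, G contains the cycle 6–1–4–3–2–5–6, so G is not a forest; only forests have treewidth ≤ 1, hence tw(G) ≥ 2. Combining the bounds, tw(G) = 2.

Treewidth 2.
One such decomposition:
Bags: B1 = {1, 4, 6}  B2 = {3, 4, 6}  B3 = {2, 3, 6}  B4 = {2, 5, 6}
Tree: B1–B2, B2–B3, B3–B4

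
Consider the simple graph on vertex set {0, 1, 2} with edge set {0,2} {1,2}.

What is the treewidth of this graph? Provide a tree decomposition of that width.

Each bag holds 2 vertices, so the decomposition has width 1, which upper-bounds the treewidth. Since G has at least one edge (e.g. 2–0), it is not an edgeless graph, so tw(G) ≥ 1. Combining the bounds, tw(G) = 1.

Treewidth 1.
One such decomposition:
Bags: B1 = {0, 2}  B2 = {1, 2}
Tree: B1–B2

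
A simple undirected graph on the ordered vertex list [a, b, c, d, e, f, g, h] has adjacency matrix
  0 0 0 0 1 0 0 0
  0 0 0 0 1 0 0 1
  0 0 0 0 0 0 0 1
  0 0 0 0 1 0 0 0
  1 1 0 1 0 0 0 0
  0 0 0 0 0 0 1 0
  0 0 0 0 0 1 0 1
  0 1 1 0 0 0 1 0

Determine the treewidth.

A width-1 tree decomposition is:
Bags: B1 = {g, h}  B2 = {f, g}  B3 = {b, h}  B4 = {c, h}  B5 = {b, e}  B6 = {a, e}  B7 = {d, e}
Tree: B1–B2, B1–B3, B3–B4, B3–B5, B5–B6, B6–B7
The largest bag has 2 vertices, giving width 1; this decomposition certifies tw(G) ≤ 1. G has an edge, so its treewidth is at least 1. Combining the bounds, tw(G) = 1.

1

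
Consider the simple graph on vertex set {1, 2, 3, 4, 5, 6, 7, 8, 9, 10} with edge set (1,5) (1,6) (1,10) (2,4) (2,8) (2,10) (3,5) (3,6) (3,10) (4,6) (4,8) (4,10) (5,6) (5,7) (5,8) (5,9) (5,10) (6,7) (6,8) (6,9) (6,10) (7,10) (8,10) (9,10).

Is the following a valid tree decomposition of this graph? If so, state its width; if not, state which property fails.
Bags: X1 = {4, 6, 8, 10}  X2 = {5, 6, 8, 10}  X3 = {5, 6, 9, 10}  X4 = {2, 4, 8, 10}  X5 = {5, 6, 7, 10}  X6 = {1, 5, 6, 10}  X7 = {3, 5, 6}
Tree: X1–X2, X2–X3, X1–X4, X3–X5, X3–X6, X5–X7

A tree decomposition must satisfy three properties: every vertex lies in some bag; for every edge, both endpoints lie together in some bag; and for every vertex, the bags containing it form a connected subtree. Here edge (10,3) lies in no bag, so the decomposition is invalid.

No — edge (10,3) lies in no bag.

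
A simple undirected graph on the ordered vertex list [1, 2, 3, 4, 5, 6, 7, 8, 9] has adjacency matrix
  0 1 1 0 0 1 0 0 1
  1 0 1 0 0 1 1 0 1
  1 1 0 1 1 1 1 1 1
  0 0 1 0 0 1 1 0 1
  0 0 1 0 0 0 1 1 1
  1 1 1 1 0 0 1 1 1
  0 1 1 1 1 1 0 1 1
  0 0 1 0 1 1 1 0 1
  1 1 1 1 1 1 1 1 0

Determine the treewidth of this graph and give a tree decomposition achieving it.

Treewidth 4.
Bags: B1 = {2, 3, 6, 7, 9}  B2 = {3, 4, 6, 7, 9}  B3 = {3, 6, 7, 8, 9}  B4 = {1, 2, 3, 6, 9}  B5 = {3, 5, 7, 8, 9}
Tree: B1–B2, B1–B3, B1–B4, B3–B5

Every bag has size at most 5, so the width is 5 − 1 = 4 and tw(G) ≤ 4. On the other hand G contains the 5-clique {3, 5, 7, 8, 9}. A clique must lie in a single bag of any decomposition, so no decomposition can have width below 4. Therefore the treewidth is 4.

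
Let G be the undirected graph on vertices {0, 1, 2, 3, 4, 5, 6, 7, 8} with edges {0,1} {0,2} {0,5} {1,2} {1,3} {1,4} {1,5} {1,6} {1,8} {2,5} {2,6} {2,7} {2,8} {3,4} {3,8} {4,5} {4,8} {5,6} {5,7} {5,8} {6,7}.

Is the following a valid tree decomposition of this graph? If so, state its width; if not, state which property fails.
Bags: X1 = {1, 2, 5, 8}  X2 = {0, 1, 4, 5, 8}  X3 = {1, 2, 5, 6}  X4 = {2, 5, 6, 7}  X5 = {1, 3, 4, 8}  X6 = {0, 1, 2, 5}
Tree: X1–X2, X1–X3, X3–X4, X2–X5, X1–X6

A tree decomposition must satisfy three properties: every vertex lies in some bag; for every edge, both endpoints lie together in some bag; and for every vertex, the bags containing it form a connected subtree. Here bags containing vertex 0 are not connected in the tree, so the decomposition is invalid.

No — bags containing vertex 0 are not connected in the tree.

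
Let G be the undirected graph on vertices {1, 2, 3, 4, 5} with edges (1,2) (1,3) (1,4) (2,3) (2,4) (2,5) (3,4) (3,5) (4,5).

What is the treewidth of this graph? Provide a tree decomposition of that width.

The largest bag has 4 vertices, giving width 3; this decomposition certifies tw(G) ≤ 3. Conversely, {1, 2, 3, 4} is a clique of size 4, and the vertices of any clique must share a bag in every tree decomposition; so some bag has ≥ 4 vertices and tw(G) ≥ 3. Hence tw(G) = 3 exactly.

Treewidth 3.
One such decomposition:
Bags: B1 = {1, 2, 3, 4}  B2 = {2, 3, 4, 5}
Tree: B1–B2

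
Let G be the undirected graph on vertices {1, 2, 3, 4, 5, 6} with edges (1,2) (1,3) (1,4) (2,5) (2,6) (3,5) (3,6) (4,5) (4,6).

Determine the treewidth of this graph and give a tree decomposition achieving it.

Treewidth 3.
One optimal decomposition is:
Bags: B1 = {2, 3, 4, 5}  B2 = {2, 3, 4, 6}  B3 = {1, 2, 3, 4}
Tree: B1–B2, B2–B3

The largest bag has 4 vertices, giving width 3; this decomposition certifies tw(G) ≤ 3. For the lower bound: the 4 vertex sets {4,5}, {3,6}, {2}, {1} are disjoint, each induces a connected subgraph, and every pair is joined by at least one edge of G. Contracting each set to a single vertex therefore yields K_{4} as a minor, and since treewidth is minor-monotone, tw(G) ≥ tw(K_{4}) = 3. Therefore the treewidth is 3.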